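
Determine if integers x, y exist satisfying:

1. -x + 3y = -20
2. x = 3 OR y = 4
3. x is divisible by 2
Yes

Take x = 32, y = 4. Substituting into each constraint:
  (1) (-32) + 3(4) = -20 ✓
  (2) y = 4, target 4 ✓ (second branch holds)
  (3) 32 = 2 × 16, remainder 0 ✓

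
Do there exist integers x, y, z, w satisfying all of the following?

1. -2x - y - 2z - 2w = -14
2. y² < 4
Yes

Take x = 7, y = 0, z = 0, w = 0. Substituting into each constraint:
  (1) -2(7) + 0 - 2(0) - 2(0) = -14 ✓
  (2) y² = (0)² = 0, and 0 < 4 ✓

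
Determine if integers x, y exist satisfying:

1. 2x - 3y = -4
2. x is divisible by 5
Yes

Take x = 10, y = 8. Substituting into each constraint:
  (1) 2(10) - 3(8) = -4 ✓
  (2) 10 = 5 × 2, remainder 0 ✓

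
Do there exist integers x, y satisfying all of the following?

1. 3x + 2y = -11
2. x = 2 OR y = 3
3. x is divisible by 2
No

A contradictory subset is {3x + 2y = -11, x = 2 OR y = 3}. No integer assignment can satisfy these jointly:

  - 3x + 2y = -11: is a linear equation tying the variables together
  - x = 2 OR y = 3: forces a choice: either x = 2 or y = 3

Split on the disjunction (x = 2 OR y = 3):
  • If x = 2: with x = 2, every remaining term of the linear equation is divisible by 2, so the left side is ≡ 0 (mod 2); but the right side -17 ≡ 1 (mod 2). No integers can satisfy it.
  • If y = 3: with y = 3, every remaining term of the linear equation is divisible by 3, so the left side is ≡ 0 (mod 3); but the right side -17 ≡ 1 (mod 3). No integers can satisfy it.
Both branches are infeasible, so the system has no integer solution.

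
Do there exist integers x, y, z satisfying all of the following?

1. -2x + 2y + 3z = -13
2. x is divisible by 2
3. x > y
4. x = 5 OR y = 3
Yes

Take x = 8, y = 3, z = -1. Substituting into each constraint:
  (1) -2(8) + 2(3) + 3(-1) = -13 ✓
  (2) 8 = 2 × 4, remainder 0 ✓
  (3) 8 > 3 ✓
  (4) y = 3, target 3 ✓ (second branch holds)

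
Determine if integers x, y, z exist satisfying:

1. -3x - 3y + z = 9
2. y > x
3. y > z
Yes

Take x = -4, y = 1, z = 0. Substituting into each constraint:
  (1) -3(-4) - 3(1) + 0 = 9 ✓
  (2) 1 > -4 ✓
  (3) 1 > 0 ✓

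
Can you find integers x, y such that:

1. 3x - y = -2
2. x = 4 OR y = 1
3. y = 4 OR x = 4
Yes

Take x = 4, y = 14. Substituting into each constraint:
  (1) 3(4) + (-14) = -2 ✓
  (2) x = 4, target 4 ✓ (first branch holds)
  (3) x = 4, target 4 ✓ (second branch holds)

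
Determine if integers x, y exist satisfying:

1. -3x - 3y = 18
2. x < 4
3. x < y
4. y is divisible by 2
Yes

Take x = -6, y = 0. Substituting into each constraint:
  (1) -3(-6) - 3(0) = 18 ✓
  (2) -6 < 4 ✓
  (3) -6 < 0 ✓
  (4) 0 = 2 × 0, remainder 0 ✓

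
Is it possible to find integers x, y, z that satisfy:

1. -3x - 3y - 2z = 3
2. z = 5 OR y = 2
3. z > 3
Yes

Take x = -7, y = 2, z = 6. Substituting into each constraint:
  (1) -3(-7) - 3(2) - 2(6) = 3 ✓
  (2) y = 2, target 2 ✓ (second branch holds)
  (3) 6 > 3 ✓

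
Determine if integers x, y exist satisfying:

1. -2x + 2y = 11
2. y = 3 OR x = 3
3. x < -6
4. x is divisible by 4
No

Even the single constraint (-2x + 2y = 11) is infeasible over the integers.

  - -2x + 2y = 11: every term on the left is divisible by 2, so the LHS ≡ 0 (mod 2), but the RHS 11 is not — no integer solution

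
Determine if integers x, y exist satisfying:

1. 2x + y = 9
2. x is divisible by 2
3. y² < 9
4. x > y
Yes

Take x = 4, y = 1. Substituting into each constraint:
  (1) 2(4) + 1 = 9 ✓
  (2) 4 = 2 × 2, remainder 0 ✓
  (3) y² = (1)² = 1, and 1 < 9 ✓
  (4) 4 > 1 ✓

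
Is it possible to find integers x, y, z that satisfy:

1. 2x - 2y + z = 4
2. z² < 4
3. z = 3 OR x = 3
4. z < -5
No

A contradictory subset is {z² < 4, z < -5}. No integer assignment can satisfy these jointly:

  - z² < 4: restricts z to |z| ≤ 1
  - z < -5: bounds one variable relative to a constant

Direct contradiction: the bounds on z require z ≥ -1 and z ≤ -6 simultaneously, which is empty.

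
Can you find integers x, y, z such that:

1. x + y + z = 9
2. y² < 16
Yes

Take x = 0, y = 0, z = 9. Substituting into each constraint:
  (1) 0 + 0 + 9 = 9 ✓
  (2) y² = (0)² = 0, and 0 < 16 ✓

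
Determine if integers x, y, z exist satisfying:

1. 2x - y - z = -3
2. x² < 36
Yes

Take x = 0, y = 3, z = 0. Substituting into each constraint:
  (1) 2(0) + (-3) + 0 = -3 ✓
  (2) x² = (0)² = 0, and 0 < 36 ✓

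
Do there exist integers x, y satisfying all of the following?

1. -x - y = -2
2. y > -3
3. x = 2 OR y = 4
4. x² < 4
No

A contradictory subset is {-x - y = -2, x = 2 OR y = 4, x² < 4}. No integer assignment can satisfy these jointly:

  - -x - y = -2: is a linear equation tying the variables together
  - x = 2 OR y = 4: forces a choice: either x = 2 or y = 4
  - x² < 4: restricts x to |x| ≤ 1

Split on the disjunction (x = 2 OR y = 4):
  • If x = 2: this contradicts x² < 4, which requires |x| ≤ 1.
  • If y = 4: the equation forces x = -2, but x² < 4 requires |x| ≤ 1.
Both branches are infeasible, so the system has no integer solution.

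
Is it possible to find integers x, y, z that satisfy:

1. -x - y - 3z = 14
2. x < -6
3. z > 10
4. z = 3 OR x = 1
No

A contradictory subset is {x < -6, z > 10, z = 3 OR x = 1}. No integer assignment can satisfy these jointly:

  - x < -6: bounds one variable relative to a constant
  - z > 10: bounds one variable relative to a constant
  - z = 3 OR x = 1: forces a choice: either z = 3 or x = 1

Split on the disjunction (z = 3 OR x = 1):
  • If z = 3: this contradicts the bound z ≥ 11.
  • If x = 1: this contradicts the bound x ≤ -7.
Both branches are infeasible, so the system has no integer solution.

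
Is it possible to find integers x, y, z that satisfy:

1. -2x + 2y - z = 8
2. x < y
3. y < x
No

A contradictory subset is {x < y, y < x}. No integer assignment can satisfy these jointly:

  - x < y: bounds one variable relative to another variable
  - y < x: bounds one variable relative to another variable

Direct contradiction: y > x and x > y cannot both hold.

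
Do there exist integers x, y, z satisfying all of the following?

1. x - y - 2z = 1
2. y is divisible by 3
Yes

Take x = 1, y = 0, z = 0. Substituting into each constraint:
  (1) 1 + 0 - 2(0) = 1 ✓
  (2) 0 = 3 × 0, remainder 0 ✓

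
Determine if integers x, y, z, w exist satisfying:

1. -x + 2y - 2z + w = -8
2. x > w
Yes

Take x = 2, y = 0, z = 3, w = 0. Substituting into each constraint:
  (1) (-2) + 2(0) - 2(3) + 0 = -8 ✓
  (2) 2 > 0 ✓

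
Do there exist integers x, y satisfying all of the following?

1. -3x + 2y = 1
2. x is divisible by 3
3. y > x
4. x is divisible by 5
Yes

Take x = 15, y = 23. Substituting into each constraint:
  (1) -3(15) + 2(23) = 1 ✓
  (2) 15 = 3 × 5, remainder 0 ✓
  (3) 23 > 15 ✓
  (4) 15 = 5 × 3, remainder 0 ✓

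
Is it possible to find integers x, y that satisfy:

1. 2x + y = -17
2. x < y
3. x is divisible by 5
Yes

Take x = -10, y = 3. Substituting into each constraint:
  (1) 2(-10) + 3 = -17 ✓
  (2) -10 < 3 ✓
  (3) -10 = 5 × -2, remainder 0 ✓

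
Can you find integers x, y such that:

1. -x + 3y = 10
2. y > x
Yes

Take x = 2, y = 4. Substituting into each constraint:
  (1) (-2) + 3(4) = 10 ✓
  (2) 4 > 2 ✓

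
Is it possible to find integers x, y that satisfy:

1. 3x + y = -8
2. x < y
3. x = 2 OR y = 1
Yes

Take x = -3, y = 1. Substituting into each constraint:
  (1) 3(-3) + 1 = -8 ✓
  (2) -3 < 1 ✓
  (3) y = 1, target 1 ✓ (second branch holds)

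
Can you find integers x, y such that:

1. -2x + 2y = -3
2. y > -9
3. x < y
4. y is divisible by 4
No

Even the single constraint (-2x + 2y = -3) is infeasible over the integers.

  - -2x + 2y = -3: every term on the left is divisible by 2, so the LHS ≡ 0 (mod 2), but the RHS -3 is not — no integer solution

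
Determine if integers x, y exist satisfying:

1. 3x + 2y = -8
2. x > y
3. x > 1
Yes

Take x = 2, y = -7. Substituting into each constraint:
  (1) 3(2) + 2(-7) = -8 ✓
  (2) 2 > -7 ✓
  (3) 2 > 1 ✓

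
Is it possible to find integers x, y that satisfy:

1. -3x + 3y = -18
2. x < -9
Yes

Take x = -10, y = -16. Substituting into each constraint:
  (1) -3(-10) + 3(-16) = -18 ✓
  (2) -10 < -9 ✓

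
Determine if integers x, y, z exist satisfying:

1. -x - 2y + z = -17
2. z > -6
Yes

Take x = 1, y = 8, z = 0. Substituting into each constraint:
  (1) (-1) - 2(8) + 0 = -17 ✓
  (2) 0 > -6 ✓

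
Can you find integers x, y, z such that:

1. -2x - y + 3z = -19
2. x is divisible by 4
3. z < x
Yes

Take x = 0, y = 16, z = -1. Substituting into each constraint:
  (1) -2(0) + (-16) + 3(-1) = -19 ✓
  (2) 0 = 4 × 0, remainder 0 ✓
  (3) -1 < 0 ✓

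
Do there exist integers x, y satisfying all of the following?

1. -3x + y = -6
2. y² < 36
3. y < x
Yes

Take x = 2, y = 0. Substituting into each constraint:
  (1) -3(2) + 0 = -6 ✓
  (2) y² = (0)² = 0, and 0 < 36 ✓
  (3) 0 < 2 ✓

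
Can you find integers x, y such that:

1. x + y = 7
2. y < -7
Yes

Take x = 15, y = -8. Substituting into each constraint:
  (1) 15 + (-8) = 7 ✓
  (2) -8 < -7 ✓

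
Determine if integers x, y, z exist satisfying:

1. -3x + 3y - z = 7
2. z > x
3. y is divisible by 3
Yes

Take x = -2, y = 0, z = -1. Substituting into each constraint:
  (1) -3(-2) + 3(0) + 1 = 7 ✓
  (2) -1 > -2 ✓
  (3) 0 = 3 × 0, remainder 0 ✓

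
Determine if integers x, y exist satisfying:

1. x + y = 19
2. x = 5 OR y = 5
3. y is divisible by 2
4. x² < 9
No

The full constraint system is jointly infeasible over the integers. Each constraint and what it forces:

  - x + y = 19: is a linear equation tying the variables together
  - x = 5 OR y = 5: forces a choice: either x = 5 or y = 5
  - y is divisible by 2: restricts y to multiples of 2
  - x² < 9: restricts x to |x| ≤ 2

Split on the disjunction (x = 5 OR y = 5):
  • If x = 5: this contradicts x² < 9, which requires |x| ≤ 2.
  • If y = 5: this contradicts the divisibility constraint — 5 is not a multiple of 2.
Both branches are infeasible, so the system has no integer solution.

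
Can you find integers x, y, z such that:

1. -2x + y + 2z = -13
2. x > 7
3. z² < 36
Yes

Take x = 8, y = 3, z = 0. Substituting into each constraint:
  (1) -2(8) + 3 + 2(0) = -13 ✓
  (2) 8 > 7 ✓
  (3) z² = (0)² = 0, and 0 < 36 ✓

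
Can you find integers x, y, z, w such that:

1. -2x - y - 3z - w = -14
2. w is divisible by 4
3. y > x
Yes

Take x = 0, y = 2, z = 4, w = 0. Substituting into each constraint:
  (1) -2(0) + (-2) - 3(4) + 0 = -14 ✓
  (2) 0 = 4 × 0, remainder 0 ✓
  (3) 2 > 0 ✓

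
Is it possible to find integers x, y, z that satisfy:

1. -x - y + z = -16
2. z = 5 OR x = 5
Yes

Take x = 21, y = 0, z = 5. Substituting into each constraint:
  (1) (-21) + 0 + 5 = -16 ✓
  (2) z = 5, target 5 ✓ (first branch holds)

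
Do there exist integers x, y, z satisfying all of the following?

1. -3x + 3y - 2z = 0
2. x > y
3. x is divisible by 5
Yes

Take x = 0, y = -2, z = -3. Substituting into each constraint:
  (1) -3(0) + 3(-2) - 2(-3) = 0 ✓
  (2) 0 > -2 ✓
  (3) 0 = 5 × 0, remainder 0 ✓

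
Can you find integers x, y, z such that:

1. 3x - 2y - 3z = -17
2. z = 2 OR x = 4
Yes

Take x = 5, y = 13, z = 2. Substituting into each constraint:
  (1) 3(5) - 2(13) - 3(2) = -17 ✓
  (2) z = 2, target 2 ✓ (first branch holds)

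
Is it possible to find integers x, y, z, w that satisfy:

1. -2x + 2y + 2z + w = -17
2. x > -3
Yes

Take x = 0, y = -9, z = 0, w = 1. Substituting into each constraint:
  (1) -2(0) + 2(-9) + 2(0) + 1 = -17 ✓
  (2) 0 > -3 ✓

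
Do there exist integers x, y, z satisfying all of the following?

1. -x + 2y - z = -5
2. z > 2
Yes

Take x = 0, y = -1, z = 3. Substituting into each constraint:
  (1) 0 + 2(-1) + (-3) = -5 ✓
  (2) 3 > 2 ✓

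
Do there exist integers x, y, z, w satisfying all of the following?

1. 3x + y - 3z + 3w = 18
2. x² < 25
Yes

Take x = 0, y = 0, z = 0, w = 6. Substituting into each constraint:
  (1) 3(0) + 0 - 3(0) + 3(6) = 18 ✓
  (2) x² = (0)² = 0, and 0 < 25 ✓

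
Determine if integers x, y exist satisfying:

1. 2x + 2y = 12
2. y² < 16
Yes

Take x = 6, y = 0. Substituting into each constraint:
  (1) 2(6) + 2(0) = 12 ✓
  (2) y² = (0)² = 0, and 0 < 16 ✓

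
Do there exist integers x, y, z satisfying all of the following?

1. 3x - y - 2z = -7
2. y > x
Yes

Take x = 0, y = 1, z = 3. Substituting into each constraint:
  (1) 3(0) + (-1) - 2(3) = -7 ✓
  (2) 1 > 0 ✓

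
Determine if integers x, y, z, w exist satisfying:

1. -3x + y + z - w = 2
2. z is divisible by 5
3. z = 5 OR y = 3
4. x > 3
Yes

Take x = 4, y = 3, z = 0, w = -11. Substituting into each constraint:
  (1) -3(4) + 3 + 0 + 11 = 2 ✓
  (2) 0 = 5 × 0, remainder 0 ✓
  (3) y = 3, target 3 ✓ (second branch holds)
  (4) 4 > 3 ✓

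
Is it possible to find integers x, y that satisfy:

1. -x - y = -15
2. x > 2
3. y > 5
Yes

Take x = 9, y = 6. Substituting into each constraint:
  (1) (-9) + (-6) = -15 ✓
  (2) 9 > 2 ✓
  (3) 6 > 5 ✓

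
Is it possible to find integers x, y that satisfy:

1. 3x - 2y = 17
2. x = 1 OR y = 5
Yes

Take x = 9, y = 5. Substituting into each constraint:
  (1) 3(9) - 2(5) = 17 ✓
  (2) y = 5, target 5 ✓ (second branch holds)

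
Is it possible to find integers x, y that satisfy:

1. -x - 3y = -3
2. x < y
Yes

Take x = 0, y = 1. Substituting into each constraint:
  (1) 0 - 3(1) = -3 ✓
  (2) 0 < 1 ✓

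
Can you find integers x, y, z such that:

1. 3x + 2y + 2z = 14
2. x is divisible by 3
Yes

Take x = 0, y = 7, z = 0. Substituting into each constraint:
  (1) 3(0) + 2(7) + 2(0) = 14 ✓
  (2) 0 = 3 × 0, remainder 0 ✓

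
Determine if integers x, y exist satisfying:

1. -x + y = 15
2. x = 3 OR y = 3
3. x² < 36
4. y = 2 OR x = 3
Yes

Take x = 3, y = 18. Substituting into each constraint:
  (1) (-3) + 18 = 15 ✓
  (2) x = 3, target 3 ✓ (first branch holds)
  (3) x² = (3)² = 9, and 9 < 36 ✓
  (4) x = 3, target 3 ✓ (second branch holds)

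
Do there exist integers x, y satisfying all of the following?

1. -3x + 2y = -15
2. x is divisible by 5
Yes

Take x = 15, y = 15. Substituting into each constraint:
  (1) -3(15) + 2(15) = -15 ✓
  (2) 15 = 5 × 3, remainder 0 ✓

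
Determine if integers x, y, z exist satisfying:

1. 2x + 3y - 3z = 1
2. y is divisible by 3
Yes

Take x = 2, y = 0, z = 1. Substituting into each constraint:
  (1) 2(2) + 3(0) - 3(1) = 1 ✓
  (2) 0 = 3 × 0, remainder 0 ✓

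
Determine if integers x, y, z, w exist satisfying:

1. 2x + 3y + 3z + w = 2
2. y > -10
Yes

Take x = 0, y = 0, z = 0, w = 2. Substituting into each constraint:
  (1) 2(0) + 3(0) + 3(0) + 2 = 2 ✓
  (2) 0 > -10 ✓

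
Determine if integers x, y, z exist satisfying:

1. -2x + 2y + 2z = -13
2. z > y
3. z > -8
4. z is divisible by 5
No

Even the single constraint (-2x + 2y + 2z = -13) is infeasible over the integers.

  - -2x + 2y + 2z = -13: every term on the left is divisible by 2, so the LHS ≡ 0 (mod 2), but the RHS -13 is not — no integer solution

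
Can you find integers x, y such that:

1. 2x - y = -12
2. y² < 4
Yes

Take x = -6, y = 0. Substituting into each constraint:
  (1) 2(-6) + 0 = -12 ✓
  (2) y² = (0)² = 0, and 0 < 4 ✓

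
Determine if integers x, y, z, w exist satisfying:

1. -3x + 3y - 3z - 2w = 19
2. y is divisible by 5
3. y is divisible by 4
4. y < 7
Yes

Take x = -7, y = 0, z = 0, w = 1. Substituting into each constraint:
  (1) -3(-7) + 3(0) - 3(0) - 2(1) = 19 ✓
  (2) 0 = 5 × 0, remainder 0 ✓
  (3) 0 = 4 × 0, remainder 0 ✓
  (4) 0 < 7 ✓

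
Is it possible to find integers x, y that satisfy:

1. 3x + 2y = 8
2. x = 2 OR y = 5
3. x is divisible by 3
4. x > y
No

The full constraint system is jointly infeasible over the integers. Each constraint and what it forces:

  - 3x + 2y = 8: is a linear equation tying the variables together
  - x = 2 OR y = 5: forces a choice: either x = 2 or y = 5
  - x is divisible by 3: restricts x to multiples of 3
  - x > y: bounds one variable relative to another variable

Split on the disjunction (x = 2 OR y = 5):
  • If x = 2: this contradicts the divisibility constraint — 2 is not a multiple of 3.
  • If y = 5: with y = 5, writing x = 3x', every remaining term of the linear equation is divisible by 9, so the left side is ≡ 0 (mod 9); but the right side -2 ≡ 7 (mod 9). No integers can satisfy it.
Both branches are infeasible, so the system has no integer solution.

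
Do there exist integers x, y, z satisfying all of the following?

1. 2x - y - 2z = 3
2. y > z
Yes

Take x = 2, y = 1, z = 0. Substituting into each constraint:
  (1) 2(2) + (-1) - 2(0) = 3 ✓
  (2) 1 > 0 ✓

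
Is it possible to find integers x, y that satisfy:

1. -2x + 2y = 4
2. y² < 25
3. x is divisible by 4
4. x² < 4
Yes

Take x = 0, y = 2. Substituting into each constraint:
  (1) -2(0) + 2(2) = 4 ✓
  (2) y² = (2)² = 4, and 4 < 25 ✓
  (3) 0 = 4 × 0, remainder 0 ✓
  (4) x² = (0)² = 0, and 0 < 4 ✓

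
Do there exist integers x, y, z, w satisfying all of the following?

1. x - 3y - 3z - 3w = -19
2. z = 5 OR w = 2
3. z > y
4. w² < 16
Yes

Take x = 2, y = 4, z = 5, w = -2. Substituting into each constraint:
  (1) 2 - 3(4) - 3(5) - 3(-2) = -19 ✓
  (2) z = 5, target 5 ✓ (first branch holds)
  (3) 5 > 4 ✓
  (4) w² = (-2)² = 4, and 4 < 16 ✓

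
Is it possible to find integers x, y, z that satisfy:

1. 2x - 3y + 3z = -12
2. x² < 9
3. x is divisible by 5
Yes

Take x = 0, y = 0, z = -4. Substituting into each constraint:
  (1) 2(0) - 3(0) + 3(-4) = -12 ✓
  (2) x² = (0)² = 0, and 0 < 9 ✓
  (3) 0 = 5 × 0, remainder 0 ✓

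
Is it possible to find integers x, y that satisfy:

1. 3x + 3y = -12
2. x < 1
Yes

Take x = 0, y = -4. Substituting into each constraint:
  (1) 3(0) + 3(-4) = -12 ✓
  (2) 0 < 1 ✓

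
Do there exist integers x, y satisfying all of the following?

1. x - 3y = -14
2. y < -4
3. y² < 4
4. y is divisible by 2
No

A contradictory subset is {y < -4, y² < 4}. No integer assignment can satisfy these jointly:

  - y < -4: bounds one variable relative to a constant
  - y² < 4: restricts y to |y| ≤ 1

Direct contradiction: the bounds on y require y ≥ -1 and y ≤ -5 simultaneously, which is empty.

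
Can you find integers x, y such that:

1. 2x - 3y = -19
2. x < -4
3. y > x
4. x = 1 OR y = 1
Yes

Take x = -8, y = 1. Substituting into each constraint:
  (1) 2(-8) - 3(1) = -19 ✓
  (2) -8 < -4 ✓
  (3) 1 > -8 ✓
  (4) y = 1, target 1 ✓ (second branch holds)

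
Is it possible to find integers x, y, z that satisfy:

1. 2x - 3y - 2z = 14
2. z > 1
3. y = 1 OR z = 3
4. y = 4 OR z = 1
Yes

Take x = 16, y = 4, z = 3. Substituting into each constraint:
  (1) 2(16) - 3(4) - 2(3) = 14 ✓
  (2) 3 > 1 ✓
  (3) z = 3, target 3 ✓ (second branch holds)
  (4) y = 4, target 4 ✓ (first branch holds)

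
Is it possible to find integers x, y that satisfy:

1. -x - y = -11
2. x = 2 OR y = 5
Yes

Take x = 2, y = 9. Substituting into each constraint:
  (1) (-2) + (-9) = -11 ✓
  (2) x = 2, target 2 ✓ (first branch holds)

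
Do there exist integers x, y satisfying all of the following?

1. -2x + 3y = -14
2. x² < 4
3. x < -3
No

A contradictory subset is {x² < 4, x < -3}. No integer assignment can satisfy these jointly:

  - x² < 4: restricts x to |x| ≤ 1
  - x < -3: bounds one variable relative to a constant

Direct contradiction: the bounds on x require x ≥ -1 and x ≤ -4 simultaneously, which is empty.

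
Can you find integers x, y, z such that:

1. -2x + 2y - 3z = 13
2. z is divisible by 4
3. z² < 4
No

A contradictory subset is {-2x + 2y - 3z = 13, z is divisible by 4}. No integer assignment can satisfy these jointly:

  - -2x + 2y - 3z = 13: is a linear equation tying the variables together
  - z is divisible by 4: restricts z to multiples of 4

Modular obstruction: writing z = 4z', every remaining term of the linear equation is divisible by 2, so the left side is ≡ 0 (mod 2); but the right side 13 ≡ 1 (mod 2). No integers can satisfy it.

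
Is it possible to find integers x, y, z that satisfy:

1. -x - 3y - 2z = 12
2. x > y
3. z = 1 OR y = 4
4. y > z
Yes

Take x = 6, y = 4, z = -15. Substituting into each constraint:
  (1) (-6) - 3(4) - 2(-15) = 12 ✓
  (2) 6 > 4 ✓
  (3) y = 4, target 4 ✓ (second branch holds)
  (4) 4 > -15 ✓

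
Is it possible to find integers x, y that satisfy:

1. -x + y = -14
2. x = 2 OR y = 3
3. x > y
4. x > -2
Yes

Take x = 17, y = 3. Substituting into each constraint:
  (1) (-17) + 3 = -14 ✓
  (2) y = 3, target 3 ✓ (second branch holds)
  (3) 17 > 3 ✓
  (4) 17 > -2 ✓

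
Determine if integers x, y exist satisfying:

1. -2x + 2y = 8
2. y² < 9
Yes

Take x = -4, y = 0. Substituting into each constraint:
  (1) -2(-4) + 2(0) = 8 ✓
  (2) y² = (0)² = 0, and 0 < 9 ✓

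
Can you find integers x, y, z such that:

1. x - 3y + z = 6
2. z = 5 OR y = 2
Yes

Take x = 12, y = 2, z = 0. Substituting into each constraint:
  (1) 12 - 3(2) + 0 = 6 ✓
  (2) y = 2, target 2 ✓ (second branch holds)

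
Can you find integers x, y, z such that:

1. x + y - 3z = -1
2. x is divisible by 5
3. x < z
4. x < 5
Yes

Take x = 0, y = 2, z = 1. Substituting into each constraint:
  (1) 0 + 2 - 3(1) = -1 ✓
  (2) 0 = 5 × 0, remainder 0 ✓
  (3) 0 < 1 ✓
  (4) 0 < 5 ✓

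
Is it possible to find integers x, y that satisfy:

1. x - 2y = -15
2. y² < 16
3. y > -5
Yes

Take x = -15, y = 0. Substituting into each constraint:
  (1) (-15) - 2(0) = -15 ✓
  (2) y² = (0)² = 0, and 0 < 16 ✓
  (3) 0 > -5 ✓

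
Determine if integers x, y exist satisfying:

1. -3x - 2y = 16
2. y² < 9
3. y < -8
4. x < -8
No

A contradictory subset is {-3x - 2y = 16, y < -8, x < -8}. No integer assignment can satisfy these jointly:

  - -3x - 2y = 16: is a linear equation tying the variables together
  - y < -8: bounds one variable relative to a constant
  - x < -8: bounds one variable relative to a constant

Range argument: with x ∈ [−∞, -9], y ∈ [−∞, -9], the left side of the equation is at least 45, but the right side is 16 < 45. No integer solution exists.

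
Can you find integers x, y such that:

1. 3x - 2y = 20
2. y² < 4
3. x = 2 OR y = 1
No

The full constraint system is jointly infeasible over the integers. Each constraint and what it forces:

  - 3x - 2y = 20: is a linear equation tying the variables together
  - y² < 4: restricts y to |y| ≤ 1
  - x = 2 OR y = 1: forces a choice: either x = 2 or y = 1

Split on the disjunction (x = 2 OR y = 1):
  • If x = 2: the equation forces y = -7, but y² < 4 requires |y| ≤ 1.
  • If y = 1: with y = 1, every remaining term of the linear equation is divisible by 3, so the left side is ≡ 0 (mod 3); but the right side 22 ≡ 1 (mod 3). No integers can satisfy it.
Both branches are infeasible, so the system has no integer solution.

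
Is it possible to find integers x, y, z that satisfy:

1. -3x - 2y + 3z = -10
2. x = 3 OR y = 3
Yes

Take x = 3, y = 2, z = 1. Substituting into each constraint:
  (1) -3(3) - 2(2) + 3(1) = -10 ✓
  (2) x = 3, target 3 ✓ (first branch holds)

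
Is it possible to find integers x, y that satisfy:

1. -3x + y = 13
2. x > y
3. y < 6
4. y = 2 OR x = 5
No

A contradictory subset is {-3x + y = 13, x > y, y = 2 OR x = 5}. No integer assignment can satisfy these jointly:

  - -3x + y = 13: is a linear equation tying the variables together
  - x > y: bounds one variable relative to another variable
  - y = 2 OR x = 5: forces a choice: either y = 2 or x = 5

Split on the disjunction (y = 2 OR x = 5):
  • If y = 2: with y = 2, every remaining term of the linear equation is divisible by 3, so the left side is ≡ 0 (mod 3); but the right side 11 ≡ 2 (mod 3). No integers can satisfy it.
  • If x = 5: the equation forces y = 28, giving (x, y) = (5, 28), which violates x > y.
Both branches are infeasible, so the system has no integer solution.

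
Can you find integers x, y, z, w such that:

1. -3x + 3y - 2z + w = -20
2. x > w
Yes

Take x = 0, y = -5, z = 2, w = -1. Substituting into each constraint:
  (1) -3(0) + 3(-5) - 2(2) + (-1) = -20 ✓
  (2) 0 > -1 ✓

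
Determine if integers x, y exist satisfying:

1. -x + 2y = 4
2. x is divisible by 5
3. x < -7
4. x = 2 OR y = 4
No

A contradictory subset is {-x + 2y = 4, x < -7, x = 2 OR y = 4}. No integer assignment can satisfy these jointly:

  - -x + 2y = 4: is a linear equation tying the variables together
  - x < -7: bounds one variable relative to a constant
  - x = 2 OR y = 4: forces a choice: either x = 2 or y = 4

Split on the disjunction (x = 2 OR y = 4):
  • If x = 2: this contradicts the bound x ≤ -8.
  • If y = 4: the equation forces x = 4, which contradicts the bound x ≤ -8.
Both branches are infeasible, so the system has no integer solution.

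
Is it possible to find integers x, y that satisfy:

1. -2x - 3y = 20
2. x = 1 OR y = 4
Yes

Take x = -16, y = 4. Substituting into each constraint:
  (1) -2(-16) - 3(4) = 20 ✓
  (2) y = 4, target 4 ✓ (second branch holds)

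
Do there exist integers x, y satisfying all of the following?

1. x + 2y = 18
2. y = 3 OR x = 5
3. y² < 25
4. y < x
Yes

Take x = 12, y = 3. Substituting into each constraint:
  (1) 12 + 2(3) = 18 ✓
  (2) y = 3, target 3 ✓ (first branch holds)
  (3) y² = (3)² = 9, and 9 < 25 ✓
  (4) 3 < 12 ✓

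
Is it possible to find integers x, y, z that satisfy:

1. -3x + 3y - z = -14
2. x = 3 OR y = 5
Yes

Take x = 0, y = 5, z = 29. Substituting into each constraint:
  (1) -3(0) + 3(5) + (-29) = -14 ✓
  (2) y = 5, target 5 ✓ (second branch holds)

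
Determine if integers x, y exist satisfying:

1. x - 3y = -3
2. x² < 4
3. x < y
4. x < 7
Yes

Take x = 0, y = 1. Substituting into each constraint:
  (1) 0 - 3(1) = -3 ✓
  (2) x² = (0)² = 0, and 0 < 4 ✓
  (3) 0 < 1 ✓
  (4) 0 < 7 ✓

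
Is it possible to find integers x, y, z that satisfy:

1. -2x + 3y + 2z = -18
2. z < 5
Yes

Take x = 0, y = 0, z = -9. Substituting into each constraint:
  (1) -2(0) + 3(0) + 2(-9) = -18 ✓
  (2) -9 < 5 ✓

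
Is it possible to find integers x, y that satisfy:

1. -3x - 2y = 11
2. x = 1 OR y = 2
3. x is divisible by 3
No

The full constraint system is jointly infeasible over the integers. Each constraint and what it forces:

  - -3x - 2y = 11: is a linear equation tying the variables together
  - x = 1 OR y = 2: forces a choice: either x = 1 or y = 2
  - x is divisible by 3: restricts x to multiples of 3

Split on the disjunction (x = 1 OR y = 2):
  • If x = 1: this contradicts the divisibility constraint — 1 is not a multiple of 3.
  • If y = 2: with y = 2, writing x = 3x', every remaining term of the linear equation is divisible by 9, so the left side is ≡ 0 (mod 9); but the right side 15 ≡ 6 (mod 9). No integers can satisfy it.
Both branches are infeasible, so the system has no integer solution.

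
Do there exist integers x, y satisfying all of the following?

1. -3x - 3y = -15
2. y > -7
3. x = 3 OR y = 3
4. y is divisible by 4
No

A contradictory subset is {-3x - 3y = -15, x = 3 OR y = 3, y is divisible by 4}. No integer assignment can satisfy these jointly:

  - -3x - 3y = -15: is a linear equation tying the variables together
  - x = 3 OR y = 3: forces a choice: either x = 3 or y = 3
  - y is divisible by 4: restricts y to multiples of 4

Split on the disjunction (x = 3 OR y = 3):
  • If x = 3: with x = 3, writing y = 4y', every remaining term of the linear equation is divisible by 12, so the left side is ≡ 0 (mod 12); but the right side -6 ≡ 6 (mod 12). No integers can satisfy it.
  • If y = 3: this contradicts the divisibility constraint — 3 is not a multiple of 4.
Both branches are infeasible, so the system has no integer solution.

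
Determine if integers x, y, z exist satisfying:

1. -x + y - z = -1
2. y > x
Yes

Take x = -1, y = 0, z = 2. Substituting into each constraint:
  (1) 1 + 0 + (-2) = -1 ✓
  (2) 0 > -1 ✓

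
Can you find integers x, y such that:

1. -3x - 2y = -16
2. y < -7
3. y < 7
Yes

Take x = 12, y = -10. Substituting into each constraint:
  (1) -3(12) - 2(-10) = -16 ✓
  (2) -10 < -7 ✓
  (3) -10 < 7 ✓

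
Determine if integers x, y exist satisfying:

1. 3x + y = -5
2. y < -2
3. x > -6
Yes

Take x = 0, y = -5. Substituting into each constraint:
  (1) 3(0) + (-5) = -5 ✓
  (2) -5 < -2 ✓
  (3) 0 > -6 ✓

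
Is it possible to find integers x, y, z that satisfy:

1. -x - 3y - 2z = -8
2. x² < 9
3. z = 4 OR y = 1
Yes

Take x = -1, y = 1, z = 3. Substituting into each constraint:
  (1) 1 - 3(1) - 2(3) = -8 ✓
  (2) x² = (-1)² = 1, and 1 < 9 ✓
  (3) y = 1, target 1 ✓ (second branch holds)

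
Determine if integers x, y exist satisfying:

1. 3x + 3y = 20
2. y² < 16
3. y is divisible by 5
No

Even the single constraint (3x + 3y = 20) is infeasible over the integers.

  - 3x + 3y = 20: every term on the left is divisible by 3, so the LHS ≡ 0 (mod 3), but the RHS 20 is not — no integer solution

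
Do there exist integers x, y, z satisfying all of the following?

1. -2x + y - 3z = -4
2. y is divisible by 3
Yes

Take x = 2, y = 0, z = 0. Substituting into each constraint:
  (1) -2(2) + 0 - 3(0) = -4 ✓
  (2) 0 = 3 × 0, remainder 0 ✓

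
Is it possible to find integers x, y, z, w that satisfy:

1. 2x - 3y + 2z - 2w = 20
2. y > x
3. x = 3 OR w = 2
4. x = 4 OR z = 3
Yes

Take x = -21, y = -20, z = 3, w = 2. Substituting into each constraint:
  (1) 2(-21) - 3(-20) + 2(3) - 2(2) = 20 ✓
  (2) -20 > -21 ✓
  (3) w = 2, target 2 ✓ (second branch holds)
  (4) z = 3, target 3 ✓ (second branch holds)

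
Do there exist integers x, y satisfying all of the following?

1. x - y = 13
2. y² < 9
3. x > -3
Yes

Take x = 13, y = 0. Substituting into each constraint:
  (1) 13 + 0 = 13 ✓
  (2) y² = (0)² = 0, and 0 < 9 ✓
  (3) 13 > -3 ✓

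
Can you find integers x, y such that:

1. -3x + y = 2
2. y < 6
Yes

Take x = 0, y = 2. Substituting into each constraint:
  (1) -3(0) + 2 = 2 ✓
  (2) 2 < 6 ✓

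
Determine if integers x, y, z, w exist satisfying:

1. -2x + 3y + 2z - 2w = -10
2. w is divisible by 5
Yes

Take x = 0, y = -4, z = 1, w = 0. Substituting into each constraint:
  (1) -2(0) + 3(-4) + 2(1) - 2(0) = -10 ✓
  (2) 0 = 5 × 0, remainder 0 ✓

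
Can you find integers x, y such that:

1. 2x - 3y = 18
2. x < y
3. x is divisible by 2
Yes

Take x = -24, y = -22. Substituting into each constraint:
  (1) 2(-24) - 3(-22) = 18 ✓
  (2) -24 < -22 ✓
  (3) -24 = 2 × -12, remainder 0 ✓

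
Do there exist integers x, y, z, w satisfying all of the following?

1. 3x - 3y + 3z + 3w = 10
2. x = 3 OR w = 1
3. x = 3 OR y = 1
No

Even the single constraint (3x - 3y + 3z + 3w = 10) is infeasible over the integers.

  - 3x - 3y + 3z + 3w = 10: every term on the left is divisible by 3, so the LHS ≡ 0 (mod 3), but the RHS 10 is not — no integer solution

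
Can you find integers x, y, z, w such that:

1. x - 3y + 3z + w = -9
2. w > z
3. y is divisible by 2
Yes

Take x = -10, y = 0, z = 0, w = 1. Substituting into each constraint:
  (1) (-10) - 3(0) + 3(0) + 1 = -9 ✓
  (2) 1 > 0 ✓
  (3) 0 = 2 × 0, remainder 0 ✓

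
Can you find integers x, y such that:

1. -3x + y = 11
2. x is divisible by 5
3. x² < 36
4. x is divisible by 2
Yes

Take x = 0, y = 11. Substituting into each constraint:
  (1) -3(0) + 11 = 11 ✓
  (2) 0 = 5 × 0, remainder 0 ✓
  (3) x² = (0)² = 0, and 0 < 36 ✓
  (4) 0 = 2 × 0, remainder 0 ✓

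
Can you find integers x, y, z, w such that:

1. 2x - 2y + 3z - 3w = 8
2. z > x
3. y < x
Yes

Take x = 0, y = -1, z = 1, w = -1. Substituting into each constraint:
  (1) 2(0) - 2(-1) + 3(1) - 3(-1) = 8 ✓
  (2) 1 > 0 ✓
  (3) -1 < 0 ✓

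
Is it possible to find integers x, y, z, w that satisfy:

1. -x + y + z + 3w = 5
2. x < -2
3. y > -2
Yes

Take x = -3, y = 2, z = 0, w = 0. Substituting into each constraint:
  (1) 3 + 2 + 0 + 3(0) = 5 ✓
  (2) -3 < -2 ✓
  (3) 2 > -2 ✓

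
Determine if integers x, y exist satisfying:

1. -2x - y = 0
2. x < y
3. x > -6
Yes

Take x = -1, y = 2. Substituting into each constraint:
  (1) -2(-1) + (-2) = 0 ✓
  (2) -1 < 2 ✓
  (3) -1 > -6 ✓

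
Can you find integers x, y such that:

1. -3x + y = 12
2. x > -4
Yes

Take x = -3, y = 3. Substituting into each constraint:
  (1) -3(-3) + 3 = 12 ✓
  (2) -3 > -4 ✓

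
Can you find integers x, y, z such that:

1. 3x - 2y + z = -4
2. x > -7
Yes

Take x = 0, y = 0, z = -4. Substituting into each constraint:
  (1) 3(0) - 2(0) + (-4) = -4 ✓
  (2) 0 > -7 ✓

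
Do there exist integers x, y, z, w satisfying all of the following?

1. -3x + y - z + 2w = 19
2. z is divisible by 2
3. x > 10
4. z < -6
Yes

Take x = 11, y = 0, z = -8, w = 22. Substituting into each constraint:
  (1) -3(11) + 0 + 8 + 2(22) = 19 ✓
  (2) -8 = 2 × -4, remainder 0 ✓
  (3) 11 > 10 ✓
  (4) -8 < -6 ✓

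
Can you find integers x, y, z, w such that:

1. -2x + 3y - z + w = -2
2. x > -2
Yes

Take x = 0, y = -1, z = 0, w = 1. Substituting into each constraint:
  (1) -2(0) + 3(-1) + 0 + 1 = -2 ✓
  (2) 0 > -2 ✓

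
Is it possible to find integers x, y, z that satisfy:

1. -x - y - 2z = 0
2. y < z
Yes

Take x = -2, y = 0, z = 1. Substituting into each constraint:
  (1) 2 + 0 - 2(1) = 0 ✓
  (2) 0 < 1 ✓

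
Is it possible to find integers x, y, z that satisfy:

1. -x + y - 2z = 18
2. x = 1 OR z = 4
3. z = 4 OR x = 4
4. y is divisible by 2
Yes

Take x = -26, y = 0, z = 4. Substituting into each constraint:
  (1) 26 + 0 - 2(4) = 18 ✓
  (2) z = 4, target 4 ✓ (second branch holds)
  (3) z = 4, target 4 ✓ (first branch holds)
  (4) 0 = 2 × 0, remainder 0 ✓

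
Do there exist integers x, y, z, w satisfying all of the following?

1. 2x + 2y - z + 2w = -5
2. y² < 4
Yes

Take x = 0, y = 0, z = 5, w = 0. Substituting into each constraint:
  (1) 2(0) + 2(0) + (-5) + 2(0) = -5 ✓
  (2) y² = (0)² = 0, and 0 < 4 ✓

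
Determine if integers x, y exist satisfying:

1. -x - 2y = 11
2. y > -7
Yes

Take x = -11, y = 0. Substituting into each constraint:
  (1) 11 - 2(0) = 11 ✓
  (2) 0 > -7 ✓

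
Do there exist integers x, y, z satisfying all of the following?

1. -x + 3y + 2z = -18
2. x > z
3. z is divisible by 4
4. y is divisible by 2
Yes

Take x = 6, y = -4, z = 0. Substituting into each constraint:
  (1) (-6) + 3(-4) + 2(0) = -18 ✓
  (2) 6 > 0 ✓
  (3) 0 = 4 × 0, remainder 0 ✓
  (4) -4 = 2 × -2, remainder 0 ✓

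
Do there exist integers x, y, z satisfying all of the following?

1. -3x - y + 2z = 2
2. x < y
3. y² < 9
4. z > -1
Yes

Take x = 0, y = 2, z = 2. Substituting into each constraint:
  (1) -3(0) + (-2) + 2(2) = 2 ✓
  (2) 0 < 2 ✓
  (3) y² = (2)² = 4, and 4 < 9 ✓
  (4) 2 > -1 ✓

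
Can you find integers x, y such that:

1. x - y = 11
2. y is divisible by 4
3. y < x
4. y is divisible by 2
Yes

Take x = 11, y = 0. Substituting into each constraint:
  (1) 11 + 0 = 11 ✓
  (2) 0 = 4 × 0, remainder 0 ✓
  (3) 0 < 11 ✓
  (4) 0 = 2 × 0, remainder 0 ✓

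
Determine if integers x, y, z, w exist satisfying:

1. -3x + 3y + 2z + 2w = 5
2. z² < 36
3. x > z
Yes

Take x = 2, y = 3, z = 1, w = 0. Substituting into each constraint:
  (1) -3(2) + 3(3) + 2(1) + 2(0) = 5 ✓
  (2) z² = (1)² = 1, and 1 < 36 ✓
  (3) 2 > 1 ✓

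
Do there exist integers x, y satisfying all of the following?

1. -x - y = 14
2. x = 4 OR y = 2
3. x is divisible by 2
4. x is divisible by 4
Yes

Take x = 4, y = -18. Substituting into each constraint:
  (1) (-4) + 18 = 14 ✓
  (2) x = 4, target 4 ✓ (first branch holds)
  (3) 4 = 2 × 2, remainder 0 ✓
  (4) 4 = 4 × 1, remainder 0 ✓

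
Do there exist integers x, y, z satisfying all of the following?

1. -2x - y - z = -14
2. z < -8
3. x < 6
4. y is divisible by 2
Yes

Take x = 5, y = 14, z = -10. Substituting into each constraint:
  (1) -2(5) + (-14) + 10 = -14 ✓
  (2) -10 < -8 ✓
  (3) 5 < 6 ✓
  (4) 14 = 2 × 7, remainder 0 ✓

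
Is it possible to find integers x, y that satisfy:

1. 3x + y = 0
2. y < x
Yes

Take x = 1, y = -3. Substituting into each constraint:
  (1) 3(1) + (-3) = 0 ✓
  (2) -3 < 1 ✓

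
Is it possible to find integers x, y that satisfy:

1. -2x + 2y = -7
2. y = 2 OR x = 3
No

Even the single constraint (-2x + 2y = -7) is infeasible over the integers.

  - -2x + 2y = -7: every term on the left is divisible by 2, so the LHS ≡ 0 (mod 2), but the RHS -7 is not — no integer solution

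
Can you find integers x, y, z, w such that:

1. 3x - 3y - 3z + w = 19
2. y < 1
Yes

Take x = 0, y = 0, z = -6, w = 1. Substituting into each constraint:
  (1) 3(0) - 3(0) - 3(-6) + 1 = 19 ✓
  (2) 0 < 1 ✓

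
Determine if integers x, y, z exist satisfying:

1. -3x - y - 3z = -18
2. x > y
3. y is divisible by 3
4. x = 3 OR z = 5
Yes

Take x = 3, y = 0, z = 3. Substituting into each constraint:
  (1) -3(3) + 0 - 3(3) = -18 ✓
  (2) 3 > 0 ✓
  (3) 0 = 3 × 0, remainder 0 ✓
  (4) x = 3, target 3 ✓ (first branch holds)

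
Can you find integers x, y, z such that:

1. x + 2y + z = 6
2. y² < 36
Yes

Take x = 6, y = 0, z = 0. Substituting into each constraint:
  (1) 6 + 2(0) + 0 = 6 ✓
  (2) y² = (0)² = 0, and 0 < 36 ✓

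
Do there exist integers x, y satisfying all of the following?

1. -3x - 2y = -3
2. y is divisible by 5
Yes

Take x = 1, y = 0. Substituting into each constraint:
  (1) -3(1) - 2(0) = -3 ✓
  (2) 0 = 5 × 0, remainder 0 ✓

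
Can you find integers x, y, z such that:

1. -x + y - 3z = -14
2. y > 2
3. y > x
Yes

Take x = 0, y = 4, z = 6. Substituting into each constraint:
  (1) 0 + 4 - 3(6) = -14 ✓
  (2) 4 > 2 ✓
  (3) 4 > 0 ✓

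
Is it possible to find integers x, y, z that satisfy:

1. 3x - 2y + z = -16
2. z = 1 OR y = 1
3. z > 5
Yes

Take x = -7, y = 1, z = 7. Substituting into each constraint:
  (1) 3(-7) - 2(1) + 7 = -16 ✓
  (2) y = 1, target 1 ✓ (second branch holds)
  (3) 7 > 5 ✓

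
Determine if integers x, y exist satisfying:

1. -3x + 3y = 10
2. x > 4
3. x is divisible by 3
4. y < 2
No

Even the single constraint (-3x + 3y = 10) is infeasible over the integers.

  - -3x + 3y = 10: every term on the left is divisible by 3, so the LHS ≡ 0 (mod 3), but the RHS 10 is not — no integer solution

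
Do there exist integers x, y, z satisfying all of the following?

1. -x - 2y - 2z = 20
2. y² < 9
Yes

Take x = 0, y = 0, z = -10. Substituting into each constraint:
  (1) 0 - 2(0) - 2(-10) = 20 ✓
  (2) y² = (0)² = 0, and 0 < 9 ✓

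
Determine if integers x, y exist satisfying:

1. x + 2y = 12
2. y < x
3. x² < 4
No

The full constraint system is jointly infeasible over the integers. Each constraint and what it forces:

  - x + 2y = 12: is a linear equation tying the variables together
  - y < x: bounds one variable relative to another variable
  - x² < 4: restricts x to |x| ≤ 1

Propagating the comparison: y < x and x ≤ 1 give y ≤ 0. Range argument: with x ∈ [-1, 1], y ∈ [−∞, 0], the left side of the equation is at most 1, but the right side is 12 > 1. No integer solution exists.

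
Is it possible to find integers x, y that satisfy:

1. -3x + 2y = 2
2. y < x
Yes

Take x = -4, y = -5. Substituting into each constraint:
  (1) -3(-4) + 2(-5) = 2 ✓
  (2) -5 < -4 ✓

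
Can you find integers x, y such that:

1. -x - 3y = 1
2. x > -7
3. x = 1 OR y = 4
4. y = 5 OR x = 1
No

A contradictory subset is {-x - 3y = 1, x > -7, y = 5 OR x = 1}. No integer assignment can satisfy these jointly:

  - -x - 3y = 1: is a linear equation tying the variables together
  - x > -7: bounds one variable relative to a constant
  - y = 5 OR x = 1: forces a choice: either y = 5 or x = 1

Split on the disjunction (y = 5 OR x = 1):
  • If y = 5: the equation forces x = -16, which contradicts the bound x ≥ -6.
  • If x = 1: with x = 1, every remaining term of the linear equation is divisible by 3, so the left side is ≡ 0 (mod 3); but the right side 2 ≡ 2 (mod 3). No integers can satisfy it.
Both branches are infeasible, so the system has no integer solution.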